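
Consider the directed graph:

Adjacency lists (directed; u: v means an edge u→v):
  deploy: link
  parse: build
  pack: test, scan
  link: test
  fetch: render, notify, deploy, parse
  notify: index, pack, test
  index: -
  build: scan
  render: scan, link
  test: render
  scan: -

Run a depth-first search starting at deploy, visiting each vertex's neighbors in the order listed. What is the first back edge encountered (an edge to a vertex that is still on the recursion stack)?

render→link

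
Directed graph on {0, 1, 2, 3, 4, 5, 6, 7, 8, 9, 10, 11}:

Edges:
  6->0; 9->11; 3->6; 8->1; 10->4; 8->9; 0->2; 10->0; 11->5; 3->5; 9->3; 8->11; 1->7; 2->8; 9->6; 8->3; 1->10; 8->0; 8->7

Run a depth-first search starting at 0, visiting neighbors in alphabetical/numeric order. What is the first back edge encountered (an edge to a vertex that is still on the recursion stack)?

DFS from 0 (visiting neighbors in alphabetical/numeric order); mark gray on enter, black on exit:
0 gray
  2 gray
    8 gray
      8→0: 0 is gray → back edge
First back edge: 8 → 0.

8->0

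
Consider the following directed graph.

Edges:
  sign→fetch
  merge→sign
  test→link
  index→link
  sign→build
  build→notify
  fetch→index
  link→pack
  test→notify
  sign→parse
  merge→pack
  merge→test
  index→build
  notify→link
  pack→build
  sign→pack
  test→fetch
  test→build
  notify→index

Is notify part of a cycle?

notify is on a cycle iff notify can reach itself via ≥1 edge.
notify → index → build → notify — yes.

Yes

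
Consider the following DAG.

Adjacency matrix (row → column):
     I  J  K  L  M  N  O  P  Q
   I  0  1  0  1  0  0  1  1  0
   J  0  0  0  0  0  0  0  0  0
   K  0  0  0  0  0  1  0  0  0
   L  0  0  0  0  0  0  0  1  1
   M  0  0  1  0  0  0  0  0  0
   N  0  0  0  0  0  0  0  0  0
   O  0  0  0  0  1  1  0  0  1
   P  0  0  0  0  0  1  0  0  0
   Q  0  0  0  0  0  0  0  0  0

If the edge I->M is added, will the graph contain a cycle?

No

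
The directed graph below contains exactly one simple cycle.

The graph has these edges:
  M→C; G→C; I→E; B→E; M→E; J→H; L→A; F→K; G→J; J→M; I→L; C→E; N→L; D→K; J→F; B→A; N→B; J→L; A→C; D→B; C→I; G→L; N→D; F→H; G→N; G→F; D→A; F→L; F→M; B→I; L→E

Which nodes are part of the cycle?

A, C, I, L

DFS with gray/black marking from L:
L gray
  A gray
    C gray
      I gray
        I→L: L is gray → back edge
Back edge closes the cycle L → A → C → I → L; its vertices are {A, C, I, L}.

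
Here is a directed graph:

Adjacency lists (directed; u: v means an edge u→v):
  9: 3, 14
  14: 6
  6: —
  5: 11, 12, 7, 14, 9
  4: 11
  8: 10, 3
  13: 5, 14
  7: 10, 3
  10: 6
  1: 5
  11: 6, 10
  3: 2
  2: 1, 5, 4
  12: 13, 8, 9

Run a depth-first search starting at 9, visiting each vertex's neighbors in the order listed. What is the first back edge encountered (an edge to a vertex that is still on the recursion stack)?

13→5

DFS from 9 (visiting each vertex's neighbors in the order listed); mark gray on enter, black on exit:
9 gray
  3 gray
    2 gray
      1 gray
        5 gray
          11 gray
            6 gray
            6 black
            10 gray
              10→6: 6 black — skip
            10 black
          11 black
          12 gray
            13 gray
              13→5: 5 is gray → back edge
First back edge: 13 → 5.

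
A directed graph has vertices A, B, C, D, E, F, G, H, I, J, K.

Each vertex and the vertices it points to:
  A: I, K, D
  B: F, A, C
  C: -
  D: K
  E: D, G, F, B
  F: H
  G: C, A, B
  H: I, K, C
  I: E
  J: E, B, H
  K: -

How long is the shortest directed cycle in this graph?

For each vertex v, BFS finds the shortest path from v back to v.
The shortest such closed walk is E → F → H → I → E, length 4.

4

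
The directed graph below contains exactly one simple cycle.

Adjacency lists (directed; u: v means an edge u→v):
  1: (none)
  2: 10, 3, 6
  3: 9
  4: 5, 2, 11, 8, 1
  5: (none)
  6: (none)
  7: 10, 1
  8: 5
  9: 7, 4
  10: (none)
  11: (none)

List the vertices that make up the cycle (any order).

2, 3, 4, 9

DFS with gray/black marking from 9:
9 gray
  7 gray
    10 gray
    10 black
    1 gray
    1 black
  7 black
  4 gray
    5 gray
    5 black
    2 gray
      2→10: 10 black — skip
      3 gray
        3→9: 9 is gray → back edge
Back edge closes the cycle 9 → 4 → 2 → 3 → 9; its vertices are {2, 3, 4, 9}.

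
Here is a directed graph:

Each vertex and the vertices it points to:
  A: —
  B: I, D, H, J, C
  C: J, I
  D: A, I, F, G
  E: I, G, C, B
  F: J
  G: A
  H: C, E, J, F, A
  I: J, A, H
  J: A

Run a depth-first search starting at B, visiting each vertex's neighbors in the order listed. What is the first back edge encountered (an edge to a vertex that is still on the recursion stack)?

DFS from B (visiting each vertex's neighbors in the order listed); mark gray on enter, black on exit:
B gray
  I gray
    J gray
      A gray
      A black
    J black
    I→A: A black — skip
    H gray
      C gray
        C→J: J black — skip
        C→I: I is gray → back edge
First back edge: C → I.

C→I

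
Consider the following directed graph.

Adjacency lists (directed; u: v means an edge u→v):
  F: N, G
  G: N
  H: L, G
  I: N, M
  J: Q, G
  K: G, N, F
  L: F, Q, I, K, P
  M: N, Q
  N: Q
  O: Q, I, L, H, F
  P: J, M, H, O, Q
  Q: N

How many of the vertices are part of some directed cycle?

6

A vertex is on a directed cycle iff it belongs to a strongly connected component of size ≥ 2 (or has a self-loop).
The vertices on cycles are {H, L, N, O, P, Q} — 6 in total.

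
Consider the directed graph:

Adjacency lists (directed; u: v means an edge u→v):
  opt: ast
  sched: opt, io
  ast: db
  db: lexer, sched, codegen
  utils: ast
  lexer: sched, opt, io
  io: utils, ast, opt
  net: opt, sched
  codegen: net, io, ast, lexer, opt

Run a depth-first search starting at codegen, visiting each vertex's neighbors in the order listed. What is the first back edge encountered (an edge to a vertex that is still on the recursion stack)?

sched->opt

DFS from codegen (visiting each vertex's neighbors in the order listed); mark gray on enter, black on exit:
codegen gray
  net gray
    opt gray
      ast gray
        db gray
          lexer gray
            sched gray
              sched→opt: opt is gray → back edge
First back edge: sched → opt.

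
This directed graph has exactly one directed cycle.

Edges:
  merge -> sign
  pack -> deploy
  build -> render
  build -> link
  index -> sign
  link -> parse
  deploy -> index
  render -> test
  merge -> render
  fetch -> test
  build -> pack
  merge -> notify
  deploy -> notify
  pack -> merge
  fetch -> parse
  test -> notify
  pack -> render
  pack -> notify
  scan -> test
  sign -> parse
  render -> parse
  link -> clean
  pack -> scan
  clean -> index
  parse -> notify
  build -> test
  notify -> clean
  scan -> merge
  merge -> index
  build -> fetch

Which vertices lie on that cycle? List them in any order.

sign, clean, index, parse, notify

DFS with gray/black marking from clean:
clean gray
  index gray
    sign gray
      parse gray
        notify gray
          notify→clean: clean is gray → back edge
Back edge closes the cycle clean → index → sign → parse → notify → clean; its vertices are {sign, clean, index, parse, notify}.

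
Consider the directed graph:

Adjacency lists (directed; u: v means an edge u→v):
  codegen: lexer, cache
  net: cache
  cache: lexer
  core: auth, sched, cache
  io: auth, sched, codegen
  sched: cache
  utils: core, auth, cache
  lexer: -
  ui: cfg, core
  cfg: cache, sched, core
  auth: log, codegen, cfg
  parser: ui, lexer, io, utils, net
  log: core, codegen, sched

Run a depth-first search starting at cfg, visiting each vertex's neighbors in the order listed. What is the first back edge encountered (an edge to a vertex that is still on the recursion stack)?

DFS from cfg (visiting each vertex's neighbors in the order listed); mark gray on enter, black on exit:
cfg gray
  cache gray
    lexer gray
    lexer black
  cache black
  sched gray
    sched→cache: cache black — skip
  sched black
  core gray
    auth gray
      log gray
        log→core: core is gray → back edge
First back edge: log → core.

log->core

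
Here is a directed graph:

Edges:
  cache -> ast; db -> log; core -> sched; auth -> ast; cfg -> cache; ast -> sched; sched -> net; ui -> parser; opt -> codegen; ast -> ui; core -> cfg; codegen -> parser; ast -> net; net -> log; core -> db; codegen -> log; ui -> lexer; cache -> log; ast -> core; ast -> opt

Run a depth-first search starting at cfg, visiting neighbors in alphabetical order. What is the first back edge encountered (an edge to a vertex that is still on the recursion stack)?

core->cfg

DFS from cfg (visiting neighbors in alphabetical order); mark gray on enter, black on exit:
cfg gray
  cache gray
    ast gray
      core gray
        core→cfg: cfg is gray → back edge
First back edge: core → cfg.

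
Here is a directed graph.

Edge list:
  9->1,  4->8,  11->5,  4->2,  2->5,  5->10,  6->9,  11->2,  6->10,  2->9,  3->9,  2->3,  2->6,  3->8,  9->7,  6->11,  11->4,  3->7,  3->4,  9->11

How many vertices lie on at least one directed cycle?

A vertex is on a directed cycle iff it belongs to a strongly connected component of size ≥ 2 (or has a self-loop).
The vertices on cycles are {2, 3, 4, 6, 9, 11} — 6 in total.

6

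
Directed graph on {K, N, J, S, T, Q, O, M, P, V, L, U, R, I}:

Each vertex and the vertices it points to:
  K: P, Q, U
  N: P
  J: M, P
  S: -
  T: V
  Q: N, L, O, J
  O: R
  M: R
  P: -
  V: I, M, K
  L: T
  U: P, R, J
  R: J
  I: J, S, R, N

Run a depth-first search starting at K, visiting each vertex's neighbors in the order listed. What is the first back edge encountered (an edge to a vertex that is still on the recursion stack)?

R->J

DFS from K (visiting each vertex's neighbors in the order listed); mark gray on enter, black on exit:
K gray
  P gray
  P black
  Q gray
    N gray
      N→P: P black — skip
    N black
    L gray
      T gray
        V gray
          I gray
            J gray
              M gray
                R gray
                  R→J: J is gray → back edge
First back edge: R → J.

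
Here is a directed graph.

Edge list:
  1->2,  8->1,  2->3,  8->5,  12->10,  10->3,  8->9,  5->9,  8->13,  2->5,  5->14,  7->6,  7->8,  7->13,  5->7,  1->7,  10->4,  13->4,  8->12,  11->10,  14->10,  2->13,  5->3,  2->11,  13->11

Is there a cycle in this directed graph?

DFS with white/gray/black marking, starting from 7:
7 gray
  8 gray
    5 gray
      3 gray
      3 black
      5→7: 7 is gray → back edge
Back edge found, so a cycle exists: 7 → 8 → 5 → 7.

Yes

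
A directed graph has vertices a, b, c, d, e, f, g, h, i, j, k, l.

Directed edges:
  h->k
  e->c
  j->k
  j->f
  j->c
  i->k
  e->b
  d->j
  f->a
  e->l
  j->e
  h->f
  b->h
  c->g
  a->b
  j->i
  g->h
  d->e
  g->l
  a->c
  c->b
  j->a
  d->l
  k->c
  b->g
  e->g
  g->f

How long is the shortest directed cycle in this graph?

For each vertex v, BFS finds the shortest path from v back to v.
The shortest such closed walk is a → c → g → f → a, length 4.

4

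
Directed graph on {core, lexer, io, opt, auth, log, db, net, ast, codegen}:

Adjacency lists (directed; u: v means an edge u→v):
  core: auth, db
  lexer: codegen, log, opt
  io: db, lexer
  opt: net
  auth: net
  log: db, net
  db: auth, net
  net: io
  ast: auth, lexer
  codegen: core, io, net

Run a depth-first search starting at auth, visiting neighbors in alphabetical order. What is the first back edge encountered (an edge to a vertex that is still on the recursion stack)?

DFS from auth (visiting neighbors in alphabetical order); mark gray on enter, black on exit:
auth gray
  net gray
    io gray
      db gray
        db→auth: auth is gray → back edge
First back edge: db → auth.

db→auth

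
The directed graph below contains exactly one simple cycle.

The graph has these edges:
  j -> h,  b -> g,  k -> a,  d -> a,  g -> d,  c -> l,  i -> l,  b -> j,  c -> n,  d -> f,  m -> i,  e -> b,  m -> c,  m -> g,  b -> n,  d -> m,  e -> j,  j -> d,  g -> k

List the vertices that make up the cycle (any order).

DFS with gray/black marking from g:
g gray
  k gray
    a gray
    a black
  k black
  d gray
    m gray
      i gray
        l gray
        l black
      i black
      c gray
        n gray
        n black
        c→l: l black — skip
      c black
      m→g: g is gray → back edge
Back edge closes the cycle g → d → m → g; its vertices are {d, g, m}.

d, g, m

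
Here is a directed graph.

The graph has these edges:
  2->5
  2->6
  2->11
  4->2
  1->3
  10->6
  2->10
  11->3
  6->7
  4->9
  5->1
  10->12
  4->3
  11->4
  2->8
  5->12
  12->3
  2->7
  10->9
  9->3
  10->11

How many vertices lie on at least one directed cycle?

A vertex is on a directed cycle iff it belongs to a strongly connected component of size ≥ 2 (or has a self-loop).
The vertices on cycles are {2, 4, 10, 11} — 4 in total.

4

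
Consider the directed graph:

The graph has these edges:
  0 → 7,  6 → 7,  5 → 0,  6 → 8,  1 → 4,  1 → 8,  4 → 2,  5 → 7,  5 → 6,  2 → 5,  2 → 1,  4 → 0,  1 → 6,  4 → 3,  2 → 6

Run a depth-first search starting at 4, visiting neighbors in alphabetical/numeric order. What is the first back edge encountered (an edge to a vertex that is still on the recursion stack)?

DFS from 4 (visiting neighbors in alphabetical/numeric order); mark gray on enter, black on exit:
4 gray
  0 gray
    7 gray
    7 black
  0 black
  2 gray
    1 gray
      1→4: 4 is gray → back edge
First back edge: 1 → 4.

1->4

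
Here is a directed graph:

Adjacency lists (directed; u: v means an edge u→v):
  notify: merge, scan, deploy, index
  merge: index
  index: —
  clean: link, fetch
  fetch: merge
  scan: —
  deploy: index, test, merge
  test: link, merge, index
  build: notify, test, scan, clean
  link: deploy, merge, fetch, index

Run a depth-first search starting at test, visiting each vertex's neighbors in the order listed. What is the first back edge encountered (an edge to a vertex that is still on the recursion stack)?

deploy→test

DFS from test (visiting each vertex's neighbors in the order listed); mark gray on enter, black on exit:
test gray
  link gray
    deploy gray
      index gray
      index black
      deploy→test: test is gray → back edge
First back edge: deploy → test.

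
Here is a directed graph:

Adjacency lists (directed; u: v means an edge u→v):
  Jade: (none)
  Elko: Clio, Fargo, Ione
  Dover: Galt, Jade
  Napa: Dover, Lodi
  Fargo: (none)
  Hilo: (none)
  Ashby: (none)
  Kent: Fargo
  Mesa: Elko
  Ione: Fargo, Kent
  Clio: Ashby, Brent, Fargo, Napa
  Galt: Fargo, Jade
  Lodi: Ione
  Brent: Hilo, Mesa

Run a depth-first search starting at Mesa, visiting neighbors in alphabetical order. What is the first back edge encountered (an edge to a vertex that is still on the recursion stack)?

Brent->Mesa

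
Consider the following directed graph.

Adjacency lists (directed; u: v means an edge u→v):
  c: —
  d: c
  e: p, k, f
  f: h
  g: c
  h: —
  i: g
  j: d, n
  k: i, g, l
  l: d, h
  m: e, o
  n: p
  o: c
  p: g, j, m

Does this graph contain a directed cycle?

DFS with white/gray/black marking, starting from l:
l gray
  d gray
    c gray
    c black
  d black
  h gray
  h black
l black
e gray
  p gray
    g gray
      g→c: c black — skip
    g black
    j gray
      j→d: d black — skip
      n gray
        n→p: p is gray → back edge
Back edge found, so a cycle exists: p → j → n → p.

Yes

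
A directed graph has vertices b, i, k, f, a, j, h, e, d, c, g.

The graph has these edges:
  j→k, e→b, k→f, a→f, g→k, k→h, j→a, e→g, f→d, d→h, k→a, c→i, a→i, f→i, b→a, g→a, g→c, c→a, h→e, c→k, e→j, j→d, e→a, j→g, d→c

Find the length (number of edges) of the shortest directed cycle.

4

For each vertex v, BFS finds the shortest path from v back to v.
The shortest such closed walk is d → c → a → f → d, length 4.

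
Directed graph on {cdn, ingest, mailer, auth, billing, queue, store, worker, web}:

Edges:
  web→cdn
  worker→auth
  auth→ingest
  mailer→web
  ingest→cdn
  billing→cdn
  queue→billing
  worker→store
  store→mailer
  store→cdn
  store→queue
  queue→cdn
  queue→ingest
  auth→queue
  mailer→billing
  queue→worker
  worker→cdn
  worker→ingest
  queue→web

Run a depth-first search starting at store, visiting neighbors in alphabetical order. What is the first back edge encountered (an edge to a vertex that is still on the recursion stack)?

DFS from store (visiting neighbors in alphabetical order); mark gray on enter, black on exit:
store gray
  cdn gray
  cdn black
  mailer gray
    billing gray
      billing→cdn: cdn black — skip
    billing black
    web gray
      web→cdn: cdn black — skip
    web black
  mailer black
  queue gray
    queue→billing: billing black — skip
    queue→cdn: cdn black — skip
    ingest gray
      ingest→cdn: cdn black — skip
    ingest black
    queue→web: web black — skip
    worker gray
      auth gray
        auth→ingest: ingest black — skip
        auth→queue: queue is gray → back edge
First back edge: auth → queue.

auth→queue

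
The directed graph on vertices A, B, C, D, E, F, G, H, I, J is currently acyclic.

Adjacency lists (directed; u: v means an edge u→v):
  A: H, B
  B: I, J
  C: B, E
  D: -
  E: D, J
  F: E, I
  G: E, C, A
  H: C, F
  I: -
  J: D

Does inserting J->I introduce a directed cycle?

No

Adding J→I creates a cycle iff I can already reach J.
Explore from I: no path reaches J. The graph stays acyclic.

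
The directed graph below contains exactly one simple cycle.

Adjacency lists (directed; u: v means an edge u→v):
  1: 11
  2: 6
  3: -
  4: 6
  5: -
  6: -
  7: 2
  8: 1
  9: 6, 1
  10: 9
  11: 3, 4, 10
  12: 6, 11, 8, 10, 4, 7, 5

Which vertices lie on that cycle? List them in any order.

DFS with gray/black marking from 11:
11 gray
  3 gray
  3 black
  4 gray
    6 gray
    6 black
  4 black
  10 gray
    9 gray
      9→6: 6 black — skip
      1 gray
        1→11: 11 is gray → back edge
Back edge closes the cycle 11 → 10 → 9 → 1 → 11; its vertices are {1, 9, 10, 11}.

1, 9, 10, 11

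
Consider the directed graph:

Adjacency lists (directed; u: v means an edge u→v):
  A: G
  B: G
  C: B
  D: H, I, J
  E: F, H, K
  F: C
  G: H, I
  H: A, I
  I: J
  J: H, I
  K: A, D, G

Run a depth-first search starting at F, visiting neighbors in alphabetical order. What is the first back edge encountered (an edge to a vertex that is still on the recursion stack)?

DFS from F (visiting neighbors in alphabetical order); mark gray on enter, black on exit:
F gray
  C gray
    B gray
      G gray
        H gray
          A gray
            A→G: G is gray → back edge
First back edge: A → G.

A→G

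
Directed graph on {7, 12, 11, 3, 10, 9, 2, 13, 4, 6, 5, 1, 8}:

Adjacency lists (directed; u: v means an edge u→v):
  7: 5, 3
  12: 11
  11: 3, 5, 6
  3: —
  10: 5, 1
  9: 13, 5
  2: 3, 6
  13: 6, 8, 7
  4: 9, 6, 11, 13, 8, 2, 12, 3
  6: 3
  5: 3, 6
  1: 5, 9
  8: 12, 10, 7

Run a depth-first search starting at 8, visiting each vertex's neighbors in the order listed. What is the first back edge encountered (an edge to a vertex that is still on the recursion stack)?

13→8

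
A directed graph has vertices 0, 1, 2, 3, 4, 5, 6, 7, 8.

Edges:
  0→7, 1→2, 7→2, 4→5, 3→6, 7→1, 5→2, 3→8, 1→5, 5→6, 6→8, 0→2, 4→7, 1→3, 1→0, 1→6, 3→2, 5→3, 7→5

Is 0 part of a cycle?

0 is on a cycle iff 0 can reach itself via ≥1 edge.
0 → 7 → 1 → 0 — yes.

Yes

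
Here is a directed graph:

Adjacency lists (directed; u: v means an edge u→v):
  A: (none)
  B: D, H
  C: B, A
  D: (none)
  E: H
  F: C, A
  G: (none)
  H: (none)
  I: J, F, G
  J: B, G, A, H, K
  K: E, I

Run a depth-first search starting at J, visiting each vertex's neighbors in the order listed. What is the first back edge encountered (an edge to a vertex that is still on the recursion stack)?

I->J

DFS from J (visiting each vertex's neighbors in the order listed); mark gray on enter, black on exit:
J gray
  B gray
    D gray
    D black
    H gray
    H black
  B black
  G gray
  G black
  A gray
  A black
  J→H: H black — skip
  K gray
    E gray
      E→H: H black — skip
    E black
    I gray
      I→J: J is gray → back edge
First back edge: I → J.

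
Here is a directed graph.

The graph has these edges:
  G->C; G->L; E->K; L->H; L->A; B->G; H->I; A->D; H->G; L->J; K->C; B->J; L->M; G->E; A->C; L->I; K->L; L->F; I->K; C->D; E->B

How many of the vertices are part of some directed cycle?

7

A vertex is on a directed cycle iff it belongs to a strongly connected component of size ≥ 2 (or has a self-loop).
The vertices on cycles are {B, E, G, H, I, K, L} — 7 in total.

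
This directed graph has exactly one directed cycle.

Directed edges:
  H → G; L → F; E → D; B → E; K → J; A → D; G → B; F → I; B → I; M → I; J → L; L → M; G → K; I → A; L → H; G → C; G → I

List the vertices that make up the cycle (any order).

G, H, J, K, L

DFS with gray/black marking from L:
L gray
  F gray
    I gray
      A gray
        D gray
        D black
      A black
    I black
  F black
  M gray
    M→I: I black — skip
  M black
  H gray
    G gray
      B gray
        B→I: I black — skip
        E gray
          E→D: D black — skip
        E black
      B black
      K gray
        J gray
          J→L: L is gray → back edge
Back edge closes the cycle L → H → G → K → J → L; its vertices are {G, H, J, K, L}.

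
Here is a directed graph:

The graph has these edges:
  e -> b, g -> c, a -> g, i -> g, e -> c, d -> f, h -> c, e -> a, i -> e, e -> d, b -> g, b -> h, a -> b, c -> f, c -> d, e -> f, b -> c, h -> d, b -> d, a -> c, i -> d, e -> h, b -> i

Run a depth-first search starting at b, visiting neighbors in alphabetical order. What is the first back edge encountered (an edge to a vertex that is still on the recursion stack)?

a→b

DFS from b (visiting neighbors in alphabetical order); mark gray on enter, black on exit:
b gray
  c gray
    d gray
      f gray
      f black
    d black
    c→f: f black — skip
  c black
  b→d: d black — skip
  g gray
    g→c: c black — skip
  g black
  h gray
    h→c: c black — skip
    h→d: d black — skip
  h black
  i gray
    i→d: d black — skip
    e gray
      a gray
        a→b: b is gray → back edge
First back edge: a → b.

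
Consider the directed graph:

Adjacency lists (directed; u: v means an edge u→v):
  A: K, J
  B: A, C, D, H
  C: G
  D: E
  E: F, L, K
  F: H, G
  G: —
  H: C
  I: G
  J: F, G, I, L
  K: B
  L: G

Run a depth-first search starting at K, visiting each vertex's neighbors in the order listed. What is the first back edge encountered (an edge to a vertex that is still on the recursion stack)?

A→K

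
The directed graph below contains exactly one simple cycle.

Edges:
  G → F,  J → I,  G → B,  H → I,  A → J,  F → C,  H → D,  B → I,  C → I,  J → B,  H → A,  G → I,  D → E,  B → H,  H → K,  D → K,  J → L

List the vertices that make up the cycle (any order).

A, B, H, J

DFS with gray/black marking from B:
B gray
  H gray
    D gray
      K gray
      K black
      E gray
      E black
    D black
    I gray
    I black
    A gray
      J gray
        L gray
        L black
        J→B: B is gray → back edge
Back edge closes the cycle B → H → A → J → B; its vertices are {A, B, H, J}.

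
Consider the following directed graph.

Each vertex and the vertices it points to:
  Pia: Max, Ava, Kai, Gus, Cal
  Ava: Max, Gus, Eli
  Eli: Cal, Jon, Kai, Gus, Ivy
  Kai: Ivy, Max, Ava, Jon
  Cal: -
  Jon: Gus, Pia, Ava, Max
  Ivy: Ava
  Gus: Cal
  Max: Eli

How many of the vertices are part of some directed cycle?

7

A vertex is on a directed cycle iff it belongs to a strongly connected component of size ≥ 2 (or has a self-loop).
The vertices on cycles are {Ava, Eli, Ivy, Jon, Kai, Max, Pia} — 7 in total.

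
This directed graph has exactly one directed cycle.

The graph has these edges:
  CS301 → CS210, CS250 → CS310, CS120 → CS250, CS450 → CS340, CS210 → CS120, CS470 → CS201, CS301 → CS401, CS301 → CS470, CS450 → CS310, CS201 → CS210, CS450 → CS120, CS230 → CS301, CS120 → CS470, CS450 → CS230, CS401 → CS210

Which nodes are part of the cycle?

DFS with gray/black marking from CS120:
CS120 gray
  CS470 gray
    CS201 gray
      CS210 gray
        CS210→CS120: CS120 is gray → back edge
Back edge closes the cycle CS120 → CS470 → CS201 → CS210 → CS120; its vertices are {CS120, CS201, CS210, CS470}.

CS120, CS201, CS210, CS470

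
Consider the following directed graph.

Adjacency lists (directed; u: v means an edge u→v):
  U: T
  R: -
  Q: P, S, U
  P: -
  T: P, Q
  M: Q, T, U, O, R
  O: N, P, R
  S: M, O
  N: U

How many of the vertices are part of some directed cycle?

A vertex is on a directed cycle iff it belongs to a strongly connected component of size ≥ 2 (or has a self-loop).
The vertices on cycles are {M, N, O, Q, S, T, U} — 7 in total.

7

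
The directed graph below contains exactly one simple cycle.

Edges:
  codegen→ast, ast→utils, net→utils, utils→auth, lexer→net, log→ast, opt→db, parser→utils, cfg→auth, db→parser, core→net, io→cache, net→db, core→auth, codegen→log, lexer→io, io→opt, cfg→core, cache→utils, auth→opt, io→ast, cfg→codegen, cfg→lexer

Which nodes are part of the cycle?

db, opt, auth, utils, parser

DFS with gray/black marking from auth:
auth gray
  opt gray
    db gray
      parser gray
        utils gray
          utils→auth: auth is gray → back edge
Back edge closes the cycle auth → opt → db → parser → utils → auth; its vertices are {db, opt, auth, utils, parser}.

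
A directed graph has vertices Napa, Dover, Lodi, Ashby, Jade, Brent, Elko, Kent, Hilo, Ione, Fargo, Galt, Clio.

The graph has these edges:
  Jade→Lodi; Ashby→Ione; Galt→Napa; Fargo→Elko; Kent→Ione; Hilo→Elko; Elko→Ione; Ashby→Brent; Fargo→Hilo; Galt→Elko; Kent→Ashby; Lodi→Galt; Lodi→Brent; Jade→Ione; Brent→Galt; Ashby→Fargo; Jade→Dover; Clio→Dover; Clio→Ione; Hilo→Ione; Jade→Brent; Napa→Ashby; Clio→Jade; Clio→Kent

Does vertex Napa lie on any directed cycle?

Yes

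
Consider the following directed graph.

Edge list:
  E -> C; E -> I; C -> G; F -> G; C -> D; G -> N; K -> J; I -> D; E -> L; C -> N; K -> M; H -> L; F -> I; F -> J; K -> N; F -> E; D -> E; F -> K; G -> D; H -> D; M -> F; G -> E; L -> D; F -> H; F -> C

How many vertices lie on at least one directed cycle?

A vertex is on a directed cycle iff it belongs to a strongly connected component of size ≥ 2 (or has a self-loop).
The vertices on cycles are {C, D, E, F, G, I, K, L, M} — 9 in total.

9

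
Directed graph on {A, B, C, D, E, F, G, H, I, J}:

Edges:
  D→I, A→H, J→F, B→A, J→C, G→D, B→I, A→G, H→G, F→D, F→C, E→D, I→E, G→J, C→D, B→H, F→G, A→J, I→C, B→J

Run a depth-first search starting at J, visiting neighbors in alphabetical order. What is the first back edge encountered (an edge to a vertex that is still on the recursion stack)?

I→C

DFS from J (visiting neighbors in alphabetical order); mark gray on enter, black on exit:
J gray
  C gray
    D gray
      I gray
        I→C: C is gray → back edge
First back edge: I → C.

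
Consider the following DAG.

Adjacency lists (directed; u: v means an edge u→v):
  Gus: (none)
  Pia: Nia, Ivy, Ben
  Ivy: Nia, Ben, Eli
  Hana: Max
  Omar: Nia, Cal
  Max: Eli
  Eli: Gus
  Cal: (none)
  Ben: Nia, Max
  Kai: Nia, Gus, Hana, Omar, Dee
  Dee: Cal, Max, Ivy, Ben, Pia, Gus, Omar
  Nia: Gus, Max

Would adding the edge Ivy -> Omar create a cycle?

Adding Ivy→Omar creates a cycle iff Omar can already reach Ivy.
Explore from Omar: no path reaches Ivy. The graph stays acyclic.

No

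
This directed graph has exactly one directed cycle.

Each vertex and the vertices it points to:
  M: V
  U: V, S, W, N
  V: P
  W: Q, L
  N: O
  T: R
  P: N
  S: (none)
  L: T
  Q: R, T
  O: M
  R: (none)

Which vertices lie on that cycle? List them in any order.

M, N, O, P, V

DFS with gray/black marking from V:
V gray
  P gray
    N gray
      O gray
        M gray
          M→V: V is gray → back edge
Back edge closes the cycle V → P → N → O → M → V; its vertices are {M, N, O, P, V}.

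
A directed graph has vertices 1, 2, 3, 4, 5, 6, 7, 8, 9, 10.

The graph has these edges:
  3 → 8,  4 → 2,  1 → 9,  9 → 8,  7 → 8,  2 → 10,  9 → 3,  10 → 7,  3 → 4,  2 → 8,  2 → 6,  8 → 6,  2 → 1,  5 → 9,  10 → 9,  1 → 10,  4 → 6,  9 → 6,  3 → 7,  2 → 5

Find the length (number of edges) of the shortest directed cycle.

For each vertex v, BFS finds the shortest path from v back to v.
The shortest such closed walk is 3 → 4 → 2 → 10 → 9 → 3, length 5.

5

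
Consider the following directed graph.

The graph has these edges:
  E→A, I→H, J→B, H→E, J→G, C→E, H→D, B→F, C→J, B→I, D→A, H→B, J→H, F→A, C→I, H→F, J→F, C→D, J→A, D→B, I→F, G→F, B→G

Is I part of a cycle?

I is on a cycle iff I can reach itself via ≥1 edge.
I → H → B → I — yes.

Yes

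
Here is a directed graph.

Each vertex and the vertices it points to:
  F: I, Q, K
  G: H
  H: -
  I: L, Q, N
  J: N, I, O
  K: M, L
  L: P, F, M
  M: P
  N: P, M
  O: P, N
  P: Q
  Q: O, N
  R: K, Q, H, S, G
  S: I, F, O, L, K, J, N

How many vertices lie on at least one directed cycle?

A vertex is on a directed cycle iff it belongs to a strongly connected component of size ≥ 2 (or has a self-loop).
The vertices on cycles are {F, I, K, L, M, N, O, P, Q} — 9 in total.

9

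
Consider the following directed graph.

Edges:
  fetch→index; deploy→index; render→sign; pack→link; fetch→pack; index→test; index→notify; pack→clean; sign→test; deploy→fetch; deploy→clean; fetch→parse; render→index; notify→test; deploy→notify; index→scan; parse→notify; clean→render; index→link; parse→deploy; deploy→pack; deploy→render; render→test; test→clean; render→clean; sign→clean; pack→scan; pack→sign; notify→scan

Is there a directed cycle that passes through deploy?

Yes

deploy is on a cycle iff deploy can reach itself via ≥1 edge.
deploy → fetch → parse → deploy — yes.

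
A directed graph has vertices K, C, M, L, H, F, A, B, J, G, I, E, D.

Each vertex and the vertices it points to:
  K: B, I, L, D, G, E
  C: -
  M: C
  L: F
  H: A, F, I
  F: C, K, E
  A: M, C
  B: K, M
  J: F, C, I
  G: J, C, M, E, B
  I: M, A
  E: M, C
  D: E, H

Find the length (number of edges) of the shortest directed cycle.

2

For each vertex v, BFS finds the shortest path from v back to v.
The shortest such closed walk is K → B → K, length 2.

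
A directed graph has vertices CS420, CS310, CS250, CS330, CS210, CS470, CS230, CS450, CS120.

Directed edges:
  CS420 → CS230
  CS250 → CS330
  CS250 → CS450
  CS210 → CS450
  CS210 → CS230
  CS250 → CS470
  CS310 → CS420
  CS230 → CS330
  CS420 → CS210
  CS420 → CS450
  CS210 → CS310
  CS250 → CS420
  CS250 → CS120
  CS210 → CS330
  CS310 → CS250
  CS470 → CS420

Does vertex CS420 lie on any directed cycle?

Yes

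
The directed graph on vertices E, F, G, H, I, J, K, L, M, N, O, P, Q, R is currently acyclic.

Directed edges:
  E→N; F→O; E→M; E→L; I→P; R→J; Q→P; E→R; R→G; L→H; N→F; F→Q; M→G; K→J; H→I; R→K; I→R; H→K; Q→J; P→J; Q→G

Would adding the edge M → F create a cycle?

Adding M→F creates a cycle iff F can already reach M.
Explore from F: no path reaches M. The graph stays acyclic.

No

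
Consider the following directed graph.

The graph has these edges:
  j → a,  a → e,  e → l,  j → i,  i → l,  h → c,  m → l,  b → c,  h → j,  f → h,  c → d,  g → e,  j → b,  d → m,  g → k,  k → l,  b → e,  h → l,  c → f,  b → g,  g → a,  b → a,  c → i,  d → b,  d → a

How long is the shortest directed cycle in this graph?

For each vertex v, BFS finds the shortest path from v back to v.
The shortest such closed walk is f → h → c → f, length 3.

3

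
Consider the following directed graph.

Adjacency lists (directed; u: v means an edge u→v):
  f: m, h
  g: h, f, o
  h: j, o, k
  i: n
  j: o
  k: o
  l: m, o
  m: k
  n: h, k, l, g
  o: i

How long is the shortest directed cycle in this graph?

4

For each vertex v, BFS finds the shortest path from v back to v.
The shortest such closed walk is n → g → o → i → n, length 4.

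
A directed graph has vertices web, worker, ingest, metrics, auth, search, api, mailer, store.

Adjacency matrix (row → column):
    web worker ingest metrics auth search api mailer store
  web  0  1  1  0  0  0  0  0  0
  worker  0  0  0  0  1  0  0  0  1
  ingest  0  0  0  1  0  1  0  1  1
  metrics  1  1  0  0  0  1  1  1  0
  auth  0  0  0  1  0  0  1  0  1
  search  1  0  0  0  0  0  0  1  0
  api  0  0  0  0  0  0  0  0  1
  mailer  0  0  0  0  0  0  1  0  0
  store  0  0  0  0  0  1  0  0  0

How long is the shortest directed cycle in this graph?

3

For each vertex v, BFS finds the shortest path from v back to v.
The shortest such closed walk is ingest → search → web → ingest, length 3.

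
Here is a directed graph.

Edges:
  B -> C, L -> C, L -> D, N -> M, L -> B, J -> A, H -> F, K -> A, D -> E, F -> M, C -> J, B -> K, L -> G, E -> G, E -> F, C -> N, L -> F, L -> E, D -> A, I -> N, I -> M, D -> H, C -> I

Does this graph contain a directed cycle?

DFS with white/gray/black marking, starting from C:
C gray
  N gray
    M gray
    M black
  N black
  J gray
    A gray
    A black
  J black
  I gray
    I→M: M black — skip
    I→N: N black — skip
  I black
C black
B gray
  K gray
    K→A: A black — skip
  K black
  B→C: C black — skip
B black
D gray
  D→A: A black — skip
  H gray
    F gray
      F→M: M black — skip
    F black
  H black
  E gray
    E→F: F black — skip
    G gray
    G black
  E black
D black
L gray
  L→C: C black — skip
  L→D: D black — skip
  L→B: B black — skip
  L→E: E black — skip
  L→F: F black — skip
  L→G: G black — skip
L black
Every edge goes to a white or black vertex — no back edge, so the graph is acyclic.

No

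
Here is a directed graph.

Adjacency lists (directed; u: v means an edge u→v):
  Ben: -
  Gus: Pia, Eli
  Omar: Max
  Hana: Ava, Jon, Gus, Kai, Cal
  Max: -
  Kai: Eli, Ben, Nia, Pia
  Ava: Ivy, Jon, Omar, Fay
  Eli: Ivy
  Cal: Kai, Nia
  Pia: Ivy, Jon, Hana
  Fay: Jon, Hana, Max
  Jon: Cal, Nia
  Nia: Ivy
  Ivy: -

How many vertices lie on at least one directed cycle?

8

A vertex is on a directed cycle iff it belongs to a strongly connected component of size ≥ 2 (or has a self-loop).
The vertices on cycles are {Ava, Cal, Fay, Gus, Jon, Kai, Pia, Hana} — 8 in total.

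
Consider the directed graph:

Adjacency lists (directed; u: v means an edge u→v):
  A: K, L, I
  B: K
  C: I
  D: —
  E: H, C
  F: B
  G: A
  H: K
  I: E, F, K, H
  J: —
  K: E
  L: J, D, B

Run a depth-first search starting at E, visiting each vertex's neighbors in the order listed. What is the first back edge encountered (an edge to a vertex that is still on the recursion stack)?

K→E

DFS from E (visiting each vertex's neighbors in the order listed); mark gray on enter, black on exit:
E gray
  H gray
    K gray
      K→E: E is gray → back edge
First back edge: K → E.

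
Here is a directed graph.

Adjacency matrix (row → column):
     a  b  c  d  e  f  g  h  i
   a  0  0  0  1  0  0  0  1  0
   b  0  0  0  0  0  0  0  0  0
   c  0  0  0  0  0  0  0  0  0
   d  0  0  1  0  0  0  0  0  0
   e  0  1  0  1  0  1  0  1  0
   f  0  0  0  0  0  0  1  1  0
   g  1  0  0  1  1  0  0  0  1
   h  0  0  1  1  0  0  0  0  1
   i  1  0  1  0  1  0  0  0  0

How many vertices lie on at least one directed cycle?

6

A vertex is on a directed cycle iff it belongs to a strongly connected component of size ≥ 2 (or has a self-loop).
The vertices on cycles are {a, e, f, g, h, i} — 6 in total.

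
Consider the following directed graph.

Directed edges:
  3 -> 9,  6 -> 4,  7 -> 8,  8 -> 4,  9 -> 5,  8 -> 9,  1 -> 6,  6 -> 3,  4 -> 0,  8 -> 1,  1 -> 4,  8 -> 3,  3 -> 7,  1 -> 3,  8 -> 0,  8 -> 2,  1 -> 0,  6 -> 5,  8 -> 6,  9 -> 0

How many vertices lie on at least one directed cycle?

5

A vertex is on a directed cycle iff it belongs to a strongly connected component of size ≥ 2 (or has a self-loop).
The vertices on cycles are {1, 3, 6, 7, 8} — 5 in total.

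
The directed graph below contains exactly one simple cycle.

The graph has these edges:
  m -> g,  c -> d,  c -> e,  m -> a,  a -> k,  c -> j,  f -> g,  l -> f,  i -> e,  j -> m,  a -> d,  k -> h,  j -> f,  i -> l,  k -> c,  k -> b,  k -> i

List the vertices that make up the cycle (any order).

a, c, j, k, m

DFS with gray/black marking from k:
k gray
  h gray
  h black
  i gray
    e gray
    e black
    l gray
      f gray
        g gray
        g black
      f black
    l black
  i black
  c gray
    j gray
      j→f: f black — skip
      m gray
        a gray
          a→k: k is gray → back edge
Back edge closes the cycle k → c → j → m → a → k; its vertices are {a, c, j, k, m}.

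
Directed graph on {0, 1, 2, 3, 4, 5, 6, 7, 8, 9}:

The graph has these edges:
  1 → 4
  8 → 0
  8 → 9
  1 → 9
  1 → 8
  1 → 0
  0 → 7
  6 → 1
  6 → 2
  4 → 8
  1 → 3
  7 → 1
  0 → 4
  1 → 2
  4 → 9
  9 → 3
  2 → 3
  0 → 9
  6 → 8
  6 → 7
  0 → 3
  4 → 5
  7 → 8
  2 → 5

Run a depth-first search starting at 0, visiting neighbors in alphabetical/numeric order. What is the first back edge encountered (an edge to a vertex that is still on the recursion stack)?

DFS from 0 (visiting neighbors in alphabetical/numeric order); mark gray on enter, black on exit:
0 gray
  3 gray
  3 black
  4 gray
    5 gray
    5 black
    8 gray
      8→0: 0 is gray → back edge
First back edge: 8 → 0.

8→0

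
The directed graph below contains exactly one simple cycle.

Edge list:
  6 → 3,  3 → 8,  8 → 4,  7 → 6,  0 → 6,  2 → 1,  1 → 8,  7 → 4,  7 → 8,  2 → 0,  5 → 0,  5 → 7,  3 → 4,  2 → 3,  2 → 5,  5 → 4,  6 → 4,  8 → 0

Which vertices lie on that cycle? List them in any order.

DFS with gray/black marking from 0:
0 gray
  6 gray
    3 gray
      4 gray
      4 black
      8 gray
        8→0: 0 is gray → back edge
Back edge closes the cycle 0 → 6 → 3 → 8 → 0; its vertices are {0, 3, 6, 8}.

0, 3, 6, 8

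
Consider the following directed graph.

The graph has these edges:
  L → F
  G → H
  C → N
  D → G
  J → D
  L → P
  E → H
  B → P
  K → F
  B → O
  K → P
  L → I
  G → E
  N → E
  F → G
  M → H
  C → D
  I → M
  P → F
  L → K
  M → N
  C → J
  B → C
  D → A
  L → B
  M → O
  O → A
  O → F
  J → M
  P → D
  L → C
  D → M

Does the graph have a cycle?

No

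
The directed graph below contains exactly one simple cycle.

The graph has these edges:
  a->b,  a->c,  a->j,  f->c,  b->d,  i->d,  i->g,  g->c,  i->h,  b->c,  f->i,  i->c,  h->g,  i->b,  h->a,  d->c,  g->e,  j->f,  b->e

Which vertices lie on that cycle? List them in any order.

DFS with gray/black marking from f:
f gray
  c gray
  c black
  i gray
    g gray
      e gray
      e black
      g→c: c black — skip
    g black
    b gray
      d gray
        d→c: c black — skip
      d black
      b→e: e black — skip
      b→c: c black — skip
    b black
    h gray
      h→g: g black — skip
      a gray
        a→c: c black — skip
        j gray
          j→f: f is gray → back edge
Back edge closes the cycle f → i → h → a → j → f; its vertices are {a, f, h, i, j}.

a, f, h, i, j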